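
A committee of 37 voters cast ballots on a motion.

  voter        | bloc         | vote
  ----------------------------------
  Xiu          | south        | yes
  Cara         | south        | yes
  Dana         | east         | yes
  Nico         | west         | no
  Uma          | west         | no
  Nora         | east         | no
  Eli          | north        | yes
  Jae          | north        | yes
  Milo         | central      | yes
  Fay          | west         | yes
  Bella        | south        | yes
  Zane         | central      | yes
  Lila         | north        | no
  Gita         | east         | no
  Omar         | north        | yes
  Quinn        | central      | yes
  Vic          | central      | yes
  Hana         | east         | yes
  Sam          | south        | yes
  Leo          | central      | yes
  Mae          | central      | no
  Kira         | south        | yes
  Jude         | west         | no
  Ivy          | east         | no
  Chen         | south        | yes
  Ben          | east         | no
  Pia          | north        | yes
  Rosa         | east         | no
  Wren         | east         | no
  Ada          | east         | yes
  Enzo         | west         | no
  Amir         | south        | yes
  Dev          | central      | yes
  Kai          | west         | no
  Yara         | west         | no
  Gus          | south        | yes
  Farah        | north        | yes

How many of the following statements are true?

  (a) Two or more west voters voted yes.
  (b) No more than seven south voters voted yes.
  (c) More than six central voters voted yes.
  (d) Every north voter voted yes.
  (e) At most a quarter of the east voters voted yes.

(a) west: |A| = 7, |A ∩ B| = 1; needs |A ∩ B| ≥ 2 — false.
(b) south: |A| = 8, |A ∩ B| = 8; needs |A ∩ B| ≤ 7 — false.
(c) central: |A| = 7, |A ∩ B| = 6; needs |A ∩ B| > 6 — false.
(d) north: |A| = 6, |A ∩ B| = 5; needs A ⊆ B, i.e. every element of A is in B (|A ∖ B| = 0) — false.
(e) east: |A| = 9, |A ∩ B| = 3; needs |A ∩ B| / |A| ≤ 1/4 — false.

0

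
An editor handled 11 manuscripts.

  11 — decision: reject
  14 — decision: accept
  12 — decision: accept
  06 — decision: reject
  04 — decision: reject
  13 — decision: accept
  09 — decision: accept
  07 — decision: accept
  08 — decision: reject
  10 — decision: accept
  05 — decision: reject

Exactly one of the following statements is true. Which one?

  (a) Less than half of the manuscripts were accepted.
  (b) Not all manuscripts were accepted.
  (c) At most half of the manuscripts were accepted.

|A| = 11, |A ∩ B| = 6, |A ∖ B| = 5.
(a) requires |A ∩ B| < |A ∖ B|: false.
(b) requires A ⊄ B (|A ∖ B| ≥ 1): true.
(c) requires |A ∩ B| ≤ |A ∖ B|: false.

(b)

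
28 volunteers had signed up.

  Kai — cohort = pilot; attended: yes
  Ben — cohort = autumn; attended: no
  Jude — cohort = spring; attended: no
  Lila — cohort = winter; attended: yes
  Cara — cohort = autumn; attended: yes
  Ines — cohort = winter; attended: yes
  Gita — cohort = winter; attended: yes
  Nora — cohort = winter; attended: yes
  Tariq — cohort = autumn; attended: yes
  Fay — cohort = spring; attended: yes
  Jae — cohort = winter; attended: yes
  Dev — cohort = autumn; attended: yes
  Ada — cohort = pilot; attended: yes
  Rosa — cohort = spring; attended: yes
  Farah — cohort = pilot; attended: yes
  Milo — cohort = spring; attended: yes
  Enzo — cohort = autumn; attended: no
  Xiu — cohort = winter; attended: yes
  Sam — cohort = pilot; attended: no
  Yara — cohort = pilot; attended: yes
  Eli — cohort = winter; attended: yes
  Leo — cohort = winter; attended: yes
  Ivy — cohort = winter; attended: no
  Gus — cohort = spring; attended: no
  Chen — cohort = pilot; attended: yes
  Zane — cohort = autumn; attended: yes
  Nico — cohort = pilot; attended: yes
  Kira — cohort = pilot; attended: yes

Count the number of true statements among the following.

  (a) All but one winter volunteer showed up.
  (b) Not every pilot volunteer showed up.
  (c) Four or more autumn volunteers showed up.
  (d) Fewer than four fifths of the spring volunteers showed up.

(a) winter: |A| = 9, |A ∩ B| = 8; needs |A ∖ B| = 1 — true.
(b) pilot: |A| = 8, |A ∩ B| = 7; needs A ⊄ B (|A ∖ B| ≥ 1) — true.
(c) autumn: |A| = 6, |A ∩ B| = 4; needs |A ∩ B| ≥ 4 — true.
(d) spring: |A| = 5, |A ∩ B| = 3; needs |A ∩ B| / |A| < 4/5 — true.

4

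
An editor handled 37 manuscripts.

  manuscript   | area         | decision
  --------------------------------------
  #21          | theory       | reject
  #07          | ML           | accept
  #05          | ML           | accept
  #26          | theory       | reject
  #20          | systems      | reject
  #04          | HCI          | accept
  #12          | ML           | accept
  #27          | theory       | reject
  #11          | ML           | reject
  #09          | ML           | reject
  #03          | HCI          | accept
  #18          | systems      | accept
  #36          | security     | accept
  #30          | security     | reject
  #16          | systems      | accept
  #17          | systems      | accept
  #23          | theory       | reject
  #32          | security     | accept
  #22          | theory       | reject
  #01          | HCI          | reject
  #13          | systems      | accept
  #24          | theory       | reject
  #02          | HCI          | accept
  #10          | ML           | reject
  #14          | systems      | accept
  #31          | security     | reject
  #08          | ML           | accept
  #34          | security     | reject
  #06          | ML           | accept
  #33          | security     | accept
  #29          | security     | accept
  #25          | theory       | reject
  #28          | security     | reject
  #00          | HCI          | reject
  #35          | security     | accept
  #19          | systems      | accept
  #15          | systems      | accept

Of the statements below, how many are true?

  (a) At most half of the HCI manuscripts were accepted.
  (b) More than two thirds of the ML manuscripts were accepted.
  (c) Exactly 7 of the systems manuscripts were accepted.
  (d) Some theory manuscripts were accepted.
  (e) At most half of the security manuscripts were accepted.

1

(a) HCI: |A| = 5, |A ∩ B| = 3; needs |A ∩ B| ≤ |A ∖ B| — false.
(b) ML: |A| = 8, |A ∩ B| = 5; needs |A ∩ B| / |A| > 2/3 — false.
(c) systems: |A| = 8, |A ∩ B| = 7; needs |A ∩ B| = 7 — true.
(d) theory: |A| = 7, |A ∩ B| = 0; needs A ∩ B ≠ ∅ (|A ∩ B| ≥ 1) — false.
(e) security: |A| = 9, |A ∩ B| = 5; needs |A ∩ B| ≤ |A ∖ B| — false.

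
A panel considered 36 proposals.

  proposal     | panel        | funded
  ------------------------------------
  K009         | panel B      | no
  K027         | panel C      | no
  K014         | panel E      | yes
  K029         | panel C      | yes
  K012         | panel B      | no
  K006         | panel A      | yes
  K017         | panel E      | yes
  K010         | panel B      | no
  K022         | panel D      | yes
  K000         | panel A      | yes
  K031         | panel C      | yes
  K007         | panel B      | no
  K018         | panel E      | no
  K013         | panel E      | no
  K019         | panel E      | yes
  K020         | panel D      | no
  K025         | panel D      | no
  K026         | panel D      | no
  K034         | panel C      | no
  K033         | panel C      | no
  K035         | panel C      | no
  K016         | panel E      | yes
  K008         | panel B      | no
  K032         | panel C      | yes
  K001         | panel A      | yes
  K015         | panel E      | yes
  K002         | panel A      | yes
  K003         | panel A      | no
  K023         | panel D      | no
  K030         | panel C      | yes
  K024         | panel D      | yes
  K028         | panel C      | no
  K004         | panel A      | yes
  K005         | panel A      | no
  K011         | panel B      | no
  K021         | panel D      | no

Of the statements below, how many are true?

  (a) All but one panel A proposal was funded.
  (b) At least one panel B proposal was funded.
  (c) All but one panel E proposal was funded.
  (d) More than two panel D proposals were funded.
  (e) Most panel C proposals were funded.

(a) panel A: |A| = 7, |A ∩ B| = 5; needs |A ∖ B| = 1 — false.
(b) panel B: |A| = 6, |A ∩ B| = 0; needs A ∩ B ≠ ∅ (|A ∩ B| ≥ 1) — false.
(c) panel E: |A| = 7, |A ∩ B| = 5; needs |A ∖ B| = 1 — false.
(d) panel D: |A| = 7, |A ∩ B| = 2; needs |A ∩ B| > 2 — false.
(e) panel C: |A| = 9, |A ∩ B| = 4; needs |A ∩ B| > |A ∖ B| — false.

0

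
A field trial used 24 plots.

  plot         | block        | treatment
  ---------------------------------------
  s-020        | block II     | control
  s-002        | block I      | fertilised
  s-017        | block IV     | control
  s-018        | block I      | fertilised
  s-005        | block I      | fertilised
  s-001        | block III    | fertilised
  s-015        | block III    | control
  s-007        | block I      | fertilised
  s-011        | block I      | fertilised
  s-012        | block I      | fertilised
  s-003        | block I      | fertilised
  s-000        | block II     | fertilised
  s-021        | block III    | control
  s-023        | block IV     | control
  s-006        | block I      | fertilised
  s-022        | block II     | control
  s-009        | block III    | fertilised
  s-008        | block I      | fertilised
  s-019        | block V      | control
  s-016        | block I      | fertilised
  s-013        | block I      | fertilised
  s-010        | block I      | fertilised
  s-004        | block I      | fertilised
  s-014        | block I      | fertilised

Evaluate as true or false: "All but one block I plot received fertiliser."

False

Truth condition: |A ∖ B| = 1.
A (the restrictor) = {s-002, s-018, s-005, s-007, s-011, s-012, s-003, s-006, s-008, s-016, s-013, s-010, s-004, s-014}, |A| = 14.
A ∖ B = {}, so |A ∖ B| = 0.
|A ∖ B| = 0, so the statement is false.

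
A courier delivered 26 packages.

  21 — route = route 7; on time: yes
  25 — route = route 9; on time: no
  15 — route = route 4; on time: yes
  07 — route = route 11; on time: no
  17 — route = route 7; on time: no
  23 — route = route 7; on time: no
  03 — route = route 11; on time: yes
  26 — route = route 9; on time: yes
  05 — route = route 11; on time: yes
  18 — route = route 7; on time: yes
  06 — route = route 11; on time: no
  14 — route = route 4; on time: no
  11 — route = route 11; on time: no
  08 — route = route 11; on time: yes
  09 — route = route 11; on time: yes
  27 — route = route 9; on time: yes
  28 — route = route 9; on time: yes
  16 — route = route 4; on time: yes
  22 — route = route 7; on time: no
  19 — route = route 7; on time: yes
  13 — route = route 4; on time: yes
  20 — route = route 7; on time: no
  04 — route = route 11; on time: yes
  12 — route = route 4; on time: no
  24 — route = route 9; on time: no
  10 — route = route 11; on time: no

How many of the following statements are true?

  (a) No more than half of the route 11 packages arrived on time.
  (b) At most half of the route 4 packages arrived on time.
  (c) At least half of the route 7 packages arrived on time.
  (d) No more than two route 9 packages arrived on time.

(a) route 11: |A| = 9, |A ∩ B| = 5; needs |A ∩ B| ≤ |A ∖ B| — false.
(b) route 4: |A| = 5, |A ∩ B| = 3; needs |A ∩ B| ≤ |A ∖ B| — false.
(c) route 7: |A| = 7, |A ∩ B| = 3; needs |A ∩ B| ≥ |A ∖ B| — false.
(d) route 9: |A| = 5, |A ∩ B| = 3; needs |A ∩ B| ≤ 2 — false.

0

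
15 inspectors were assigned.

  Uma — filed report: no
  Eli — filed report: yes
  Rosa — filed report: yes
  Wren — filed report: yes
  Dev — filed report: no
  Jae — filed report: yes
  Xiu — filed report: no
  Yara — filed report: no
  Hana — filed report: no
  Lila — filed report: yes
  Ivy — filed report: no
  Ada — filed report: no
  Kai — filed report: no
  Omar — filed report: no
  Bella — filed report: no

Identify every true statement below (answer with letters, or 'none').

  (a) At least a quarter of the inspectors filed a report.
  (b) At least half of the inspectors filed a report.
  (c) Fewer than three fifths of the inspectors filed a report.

|A| = 15, |A ∩ B| = 5, |A ∖ B| = 10.
(a) |A ∩ B| / |A| ≥ 1/4: holds.
(b) |A ∩ B| ≥ |A ∖ B|: fails.
(c) |A ∩ B| / |A| < 3/5: holds.

(a), (c)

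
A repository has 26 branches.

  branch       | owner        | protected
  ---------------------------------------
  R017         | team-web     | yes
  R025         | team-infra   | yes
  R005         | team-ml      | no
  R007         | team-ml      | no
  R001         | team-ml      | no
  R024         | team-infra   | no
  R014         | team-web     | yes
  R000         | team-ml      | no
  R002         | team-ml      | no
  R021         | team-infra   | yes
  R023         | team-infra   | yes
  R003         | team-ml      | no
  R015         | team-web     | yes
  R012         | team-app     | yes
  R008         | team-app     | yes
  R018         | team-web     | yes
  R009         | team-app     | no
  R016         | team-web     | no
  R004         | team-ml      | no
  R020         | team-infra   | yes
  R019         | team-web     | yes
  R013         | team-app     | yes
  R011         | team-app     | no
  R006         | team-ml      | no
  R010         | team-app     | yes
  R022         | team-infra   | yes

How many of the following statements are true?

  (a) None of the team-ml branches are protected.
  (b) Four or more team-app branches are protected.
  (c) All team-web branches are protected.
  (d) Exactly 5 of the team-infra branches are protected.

(a) team-ml: |A| = 8, |A ∩ B| = 0; needs A ∩ B = ∅ (|A ∩ B| = 0) — true.
(b) team-app: |A| = 6, |A ∩ B| = 4; needs |A ∩ B| ≥ 4 — true.
(c) team-web: |A| = 6, |A ∩ B| = 5; needs A ⊆ B, i.e. every element of A is in B (|A ∖ B| = 0) — false.
(d) team-infra: |A| = 6, |A ∩ B| = 5; needs |A ∩ B| = 5 — true.

3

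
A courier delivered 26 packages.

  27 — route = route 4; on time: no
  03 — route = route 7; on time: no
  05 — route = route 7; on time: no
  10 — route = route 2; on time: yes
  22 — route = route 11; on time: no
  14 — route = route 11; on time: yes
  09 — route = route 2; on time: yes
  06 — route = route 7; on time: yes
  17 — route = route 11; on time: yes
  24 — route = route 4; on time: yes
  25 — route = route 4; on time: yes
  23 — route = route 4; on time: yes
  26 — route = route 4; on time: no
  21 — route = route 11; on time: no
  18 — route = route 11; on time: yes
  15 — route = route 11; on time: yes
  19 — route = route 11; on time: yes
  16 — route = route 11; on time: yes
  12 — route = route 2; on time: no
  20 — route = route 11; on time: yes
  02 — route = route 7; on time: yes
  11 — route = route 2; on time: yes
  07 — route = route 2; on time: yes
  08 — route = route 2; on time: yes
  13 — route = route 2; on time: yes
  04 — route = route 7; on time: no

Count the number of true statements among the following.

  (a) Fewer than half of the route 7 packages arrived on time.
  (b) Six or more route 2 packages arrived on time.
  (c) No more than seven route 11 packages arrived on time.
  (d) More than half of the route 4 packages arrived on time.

(a) route 7: |A| = 5, |A ∩ B| = 2; needs |A ∩ B| < |A ∖ B| — true.
(b) route 2: |A| = 7, |A ∩ B| = 6; needs |A ∩ B| ≥ 6 — true.
(c) route 11: |A| = 9, |A ∩ B| = 7; needs |A ∩ B| ≤ 7 — true.
(d) route 4: |A| = 5, |A ∩ B| = 3; needs |A ∩ B| > |A ∖ B| — true.

4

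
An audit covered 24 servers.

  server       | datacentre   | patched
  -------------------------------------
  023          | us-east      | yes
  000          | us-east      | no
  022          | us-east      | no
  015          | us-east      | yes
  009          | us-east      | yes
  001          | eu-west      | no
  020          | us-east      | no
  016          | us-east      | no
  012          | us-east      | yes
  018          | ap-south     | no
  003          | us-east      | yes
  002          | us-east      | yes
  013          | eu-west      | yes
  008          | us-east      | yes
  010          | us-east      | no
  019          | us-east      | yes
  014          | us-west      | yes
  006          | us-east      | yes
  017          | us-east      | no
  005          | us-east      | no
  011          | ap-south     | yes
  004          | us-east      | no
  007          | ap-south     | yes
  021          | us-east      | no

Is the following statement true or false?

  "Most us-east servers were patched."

The determiner here denotes the relation: |A ∩ B| > |A ∖ B|.
|A| = 18, |A ∩ B| = 9, |A ∖ B| = 9.
9 = 9, so the statement is false.

False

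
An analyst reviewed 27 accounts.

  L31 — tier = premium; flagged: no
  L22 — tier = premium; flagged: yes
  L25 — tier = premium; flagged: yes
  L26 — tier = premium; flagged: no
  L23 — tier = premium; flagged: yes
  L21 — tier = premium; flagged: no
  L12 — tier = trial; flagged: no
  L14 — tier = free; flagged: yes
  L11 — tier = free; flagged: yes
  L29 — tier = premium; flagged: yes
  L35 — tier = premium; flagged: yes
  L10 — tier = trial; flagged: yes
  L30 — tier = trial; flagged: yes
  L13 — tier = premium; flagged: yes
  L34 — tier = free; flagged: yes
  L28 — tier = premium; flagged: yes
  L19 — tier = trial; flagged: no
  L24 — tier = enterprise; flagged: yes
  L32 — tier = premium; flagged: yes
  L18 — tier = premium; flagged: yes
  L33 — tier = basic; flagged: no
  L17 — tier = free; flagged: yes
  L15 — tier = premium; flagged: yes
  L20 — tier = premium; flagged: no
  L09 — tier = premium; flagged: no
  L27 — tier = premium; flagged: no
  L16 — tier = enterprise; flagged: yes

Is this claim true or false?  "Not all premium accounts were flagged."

'Not all premium accounts were flagged' holds iff A ⊄ B (|A ∖ B| ≥ 1).
|A| = 16, |A ∩ B| = 10, |A ∖ B| = 6.
So the statement is true.

True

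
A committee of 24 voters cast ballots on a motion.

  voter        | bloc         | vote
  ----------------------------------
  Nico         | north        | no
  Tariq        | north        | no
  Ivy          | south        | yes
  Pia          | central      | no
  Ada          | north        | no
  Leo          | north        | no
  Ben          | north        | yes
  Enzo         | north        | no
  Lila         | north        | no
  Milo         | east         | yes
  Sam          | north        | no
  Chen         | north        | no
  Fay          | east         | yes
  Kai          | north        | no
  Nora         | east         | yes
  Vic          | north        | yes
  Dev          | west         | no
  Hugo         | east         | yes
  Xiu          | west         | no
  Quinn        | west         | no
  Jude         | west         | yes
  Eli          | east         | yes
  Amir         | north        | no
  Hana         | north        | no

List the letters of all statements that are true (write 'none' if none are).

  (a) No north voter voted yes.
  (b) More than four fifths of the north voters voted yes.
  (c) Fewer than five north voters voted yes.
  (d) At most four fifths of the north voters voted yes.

|A| = 13, |A ∩ B| = 2, |A ∖ B| = 11.
(a) A ∩ B = ∅ (|A ∩ B| = 0): fails.
(b) |A ∩ B| / |A| > 4/5: fails.
(c) |A ∩ B| < 5: holds.
(d) |A ∩ B| / |A| ≤ 4/5: holds.

(c), (d)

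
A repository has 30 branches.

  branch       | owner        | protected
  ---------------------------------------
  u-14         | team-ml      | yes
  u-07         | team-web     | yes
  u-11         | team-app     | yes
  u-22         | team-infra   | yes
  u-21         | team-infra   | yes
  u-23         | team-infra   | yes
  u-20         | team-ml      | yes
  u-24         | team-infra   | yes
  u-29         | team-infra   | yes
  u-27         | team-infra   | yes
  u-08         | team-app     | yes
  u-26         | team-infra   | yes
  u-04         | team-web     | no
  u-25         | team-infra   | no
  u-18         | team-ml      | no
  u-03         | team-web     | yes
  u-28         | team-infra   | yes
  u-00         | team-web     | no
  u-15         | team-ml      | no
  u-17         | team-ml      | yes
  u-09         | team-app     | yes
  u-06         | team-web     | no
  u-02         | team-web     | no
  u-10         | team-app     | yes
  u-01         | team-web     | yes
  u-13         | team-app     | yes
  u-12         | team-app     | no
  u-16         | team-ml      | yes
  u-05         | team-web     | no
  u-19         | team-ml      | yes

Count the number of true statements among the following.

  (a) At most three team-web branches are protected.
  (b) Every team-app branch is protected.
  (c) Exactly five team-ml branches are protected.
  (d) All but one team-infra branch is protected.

3

(a) team-web: |A| = 8, |A ∩ B| = 3; needs |A ∩ B| ≤ 3 — true.
(b) team-app: |A| = 6, |A ∩ B| = 5; needs A ⊆ B, i.e. every element of A is in B (|A ∖ B| = 0) — false.
(c) team-ml: |A| = 7, |A ∩ B| = 5; needs |A ∩ B| = 5 — true.
(d) team-infra: |A| = 9, |A ∩ B| = 8; needs |A ∖ B| = 1 — true.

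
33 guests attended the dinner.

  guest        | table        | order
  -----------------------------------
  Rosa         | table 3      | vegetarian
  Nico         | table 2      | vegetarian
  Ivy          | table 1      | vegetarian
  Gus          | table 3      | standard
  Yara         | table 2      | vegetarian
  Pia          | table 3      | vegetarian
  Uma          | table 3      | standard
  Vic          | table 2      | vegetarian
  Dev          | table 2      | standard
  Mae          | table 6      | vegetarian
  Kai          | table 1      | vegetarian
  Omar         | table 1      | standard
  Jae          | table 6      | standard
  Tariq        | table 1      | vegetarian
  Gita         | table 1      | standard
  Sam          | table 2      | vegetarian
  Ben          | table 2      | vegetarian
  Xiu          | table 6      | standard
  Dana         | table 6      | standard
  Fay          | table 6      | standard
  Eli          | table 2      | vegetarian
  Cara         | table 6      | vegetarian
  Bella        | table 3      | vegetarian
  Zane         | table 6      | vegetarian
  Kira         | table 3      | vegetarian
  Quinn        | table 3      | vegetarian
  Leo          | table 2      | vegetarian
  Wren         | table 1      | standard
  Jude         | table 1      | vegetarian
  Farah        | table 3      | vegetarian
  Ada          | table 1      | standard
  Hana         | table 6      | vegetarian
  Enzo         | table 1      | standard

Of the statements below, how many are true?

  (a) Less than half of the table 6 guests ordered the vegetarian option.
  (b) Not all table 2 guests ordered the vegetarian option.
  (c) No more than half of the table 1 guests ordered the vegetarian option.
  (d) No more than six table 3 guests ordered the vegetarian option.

(a) table 6: |A| = 8, |A ∩ B| = 4; needs |A ∩ B| < |A ∖ B| — false.
(b) table 2: |A| = 8, |A ∩ B| = 7; needs A ⊄ B (|A ∖ B| ≥ 1) — true.
(c) table 1: |A| = 9, |A ∩ B| = 4; needs |A ∩ B| ≤ |A ∖ B| — true.
(d) table 3: |A| = 8, |A ∩ B| = 6; needs |A ∩ B| ≤ 6 — true.

3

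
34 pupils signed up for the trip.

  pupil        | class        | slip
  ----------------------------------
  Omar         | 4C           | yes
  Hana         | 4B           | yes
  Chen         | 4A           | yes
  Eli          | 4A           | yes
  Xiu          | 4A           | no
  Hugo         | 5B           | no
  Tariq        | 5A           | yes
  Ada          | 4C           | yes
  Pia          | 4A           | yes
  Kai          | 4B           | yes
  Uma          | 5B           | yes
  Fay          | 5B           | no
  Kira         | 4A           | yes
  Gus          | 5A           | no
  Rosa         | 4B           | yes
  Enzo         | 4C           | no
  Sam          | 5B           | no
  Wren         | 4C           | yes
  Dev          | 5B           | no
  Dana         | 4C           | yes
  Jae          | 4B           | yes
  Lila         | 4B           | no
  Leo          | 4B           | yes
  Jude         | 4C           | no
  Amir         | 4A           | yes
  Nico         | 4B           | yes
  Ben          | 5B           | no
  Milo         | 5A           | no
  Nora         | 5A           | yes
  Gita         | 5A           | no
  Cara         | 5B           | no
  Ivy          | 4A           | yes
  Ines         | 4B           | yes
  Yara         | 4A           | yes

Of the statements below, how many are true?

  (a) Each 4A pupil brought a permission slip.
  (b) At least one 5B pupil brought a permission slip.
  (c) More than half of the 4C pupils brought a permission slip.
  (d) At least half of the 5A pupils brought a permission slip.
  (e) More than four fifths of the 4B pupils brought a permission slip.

3

(a) 4A: |A| = 8, |A ∩ B| = 7; needs A ⊆ B, i.e. every element of A is in B (|A ∖ B| = 0) — false.
(b) 5B: |A| = 7, |A ∩ B| = 1; needs A ∩ B ≠ ∅ (|A ∩ B| ≥ 1) — true.
(c) 4C: |A| = 6, |A ∩ B| = 4; needs |A ∩ B| > |A ∖ B| — true.
(d) 5A: |A| = 5, |A ∩ B| = 2; needs |A ∩ B| ≥ |A ∖ B| — false.
(e) 4B: |A| = 8, |A ∩ B| = 7; needs |A ∩ B| / |A| > 4/5 — true.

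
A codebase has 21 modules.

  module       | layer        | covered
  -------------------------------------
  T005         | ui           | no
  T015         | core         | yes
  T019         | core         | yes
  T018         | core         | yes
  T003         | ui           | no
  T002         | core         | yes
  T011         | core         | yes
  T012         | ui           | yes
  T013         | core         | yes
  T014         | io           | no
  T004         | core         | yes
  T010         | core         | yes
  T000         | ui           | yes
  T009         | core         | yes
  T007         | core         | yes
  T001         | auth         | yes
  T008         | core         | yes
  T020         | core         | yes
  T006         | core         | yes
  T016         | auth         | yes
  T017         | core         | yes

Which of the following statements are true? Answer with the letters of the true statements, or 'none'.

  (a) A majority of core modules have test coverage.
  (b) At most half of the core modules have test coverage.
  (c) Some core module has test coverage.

|A| = 14, |A ∩ B| = 14, |A ∖ B| = 0.
(a) |A ∩ B| > |A ∖ B|: holds.
(b) |A ∩ B| ≤ |A ∖ B|: fails.
(c) A ∩ B ≠ ∅ (|A ∩ B| ≥ 1): holds.

(a), (c)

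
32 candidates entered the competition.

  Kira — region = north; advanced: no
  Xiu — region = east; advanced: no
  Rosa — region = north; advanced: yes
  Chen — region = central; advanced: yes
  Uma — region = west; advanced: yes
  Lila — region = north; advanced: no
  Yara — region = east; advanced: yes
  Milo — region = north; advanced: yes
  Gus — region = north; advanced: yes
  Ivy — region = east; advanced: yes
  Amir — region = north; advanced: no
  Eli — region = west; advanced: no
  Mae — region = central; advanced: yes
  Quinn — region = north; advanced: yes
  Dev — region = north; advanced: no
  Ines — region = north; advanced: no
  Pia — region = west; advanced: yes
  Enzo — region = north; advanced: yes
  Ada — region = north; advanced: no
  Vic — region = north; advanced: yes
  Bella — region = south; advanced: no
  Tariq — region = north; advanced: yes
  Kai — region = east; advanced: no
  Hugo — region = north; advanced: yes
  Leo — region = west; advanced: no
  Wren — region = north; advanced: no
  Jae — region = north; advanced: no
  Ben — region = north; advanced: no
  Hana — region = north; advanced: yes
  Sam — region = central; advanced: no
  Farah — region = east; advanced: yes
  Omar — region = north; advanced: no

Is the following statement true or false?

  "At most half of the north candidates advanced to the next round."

True

The determiner here denotes the relation: |A ∩ B| ≤ |A ∖ B|.
|A| = 19, |A ∩ B| = 9, |A ∖ B| = 10.
9 < 10, so the statement is true.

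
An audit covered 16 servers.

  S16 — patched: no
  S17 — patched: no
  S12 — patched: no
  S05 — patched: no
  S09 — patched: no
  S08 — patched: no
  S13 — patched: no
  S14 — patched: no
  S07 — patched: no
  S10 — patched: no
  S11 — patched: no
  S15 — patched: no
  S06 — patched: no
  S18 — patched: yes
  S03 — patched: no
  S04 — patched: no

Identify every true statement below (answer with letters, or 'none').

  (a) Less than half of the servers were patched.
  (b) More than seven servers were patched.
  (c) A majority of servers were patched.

|A| = 16, |A ∩ B| = 1, |A ∖ B| = 15.
(a) |A ∩ B| < |A ∖ B|: holds.
(b) |A ∩ B| > 7: fails.
(c) |A ∩ B| > |A ∖ B|: fails.

(a)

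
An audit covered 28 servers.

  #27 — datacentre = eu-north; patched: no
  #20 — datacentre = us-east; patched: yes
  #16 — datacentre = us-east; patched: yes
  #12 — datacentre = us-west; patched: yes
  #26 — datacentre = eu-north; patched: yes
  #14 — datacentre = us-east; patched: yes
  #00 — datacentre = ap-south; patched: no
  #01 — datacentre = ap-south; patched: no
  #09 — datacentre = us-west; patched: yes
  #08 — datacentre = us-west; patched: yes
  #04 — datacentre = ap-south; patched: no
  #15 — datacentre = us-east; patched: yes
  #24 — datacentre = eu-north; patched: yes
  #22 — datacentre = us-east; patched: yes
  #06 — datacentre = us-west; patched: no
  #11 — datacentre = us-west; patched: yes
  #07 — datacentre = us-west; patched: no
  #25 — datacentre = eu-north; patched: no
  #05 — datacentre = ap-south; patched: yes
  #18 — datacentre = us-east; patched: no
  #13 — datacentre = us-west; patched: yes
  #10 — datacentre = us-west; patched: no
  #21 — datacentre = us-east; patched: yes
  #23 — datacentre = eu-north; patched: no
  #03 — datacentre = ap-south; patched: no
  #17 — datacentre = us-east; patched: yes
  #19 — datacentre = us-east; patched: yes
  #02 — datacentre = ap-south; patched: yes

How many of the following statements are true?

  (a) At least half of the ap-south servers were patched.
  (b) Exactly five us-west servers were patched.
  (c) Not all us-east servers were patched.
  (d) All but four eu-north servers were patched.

2

(a) ap-south: |A| = 6, |A ∩ B| = 2; needs |A ∩ B| ≥ |A ∖ B| — false.
(b) us-west: |A| = 8, |A ∩ B| = 5; needs |A ∩ B| = 5 — true.
(c) us-east: |A| = 9, |A ∩ B| = 8; needs A ⊄ B (|A ∖ B| ≥ 1) — true.
(d) eu-north: |A| = 5, |A ∩ B| = 2; needs |A ∖ B| = 4 — false.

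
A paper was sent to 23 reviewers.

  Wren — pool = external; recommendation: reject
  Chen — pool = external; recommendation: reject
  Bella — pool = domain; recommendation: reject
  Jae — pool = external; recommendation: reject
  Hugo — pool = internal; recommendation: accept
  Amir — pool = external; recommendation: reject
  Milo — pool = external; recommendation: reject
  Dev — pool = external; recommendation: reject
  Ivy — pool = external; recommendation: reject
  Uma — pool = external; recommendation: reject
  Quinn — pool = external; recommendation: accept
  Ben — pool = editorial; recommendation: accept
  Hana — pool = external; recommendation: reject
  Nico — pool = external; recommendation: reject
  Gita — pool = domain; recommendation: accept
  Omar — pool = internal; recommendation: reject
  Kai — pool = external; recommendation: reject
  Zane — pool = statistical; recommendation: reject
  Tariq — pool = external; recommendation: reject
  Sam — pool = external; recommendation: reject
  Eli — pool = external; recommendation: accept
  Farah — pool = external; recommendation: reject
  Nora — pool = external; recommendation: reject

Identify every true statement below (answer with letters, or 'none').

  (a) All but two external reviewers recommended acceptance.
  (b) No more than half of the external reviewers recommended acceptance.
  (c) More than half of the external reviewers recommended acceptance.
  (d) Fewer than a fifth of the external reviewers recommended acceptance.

|A| = 17, |A ∩ B| = 2, |A ∖ B| = 15.
(a) |A ∖ B| = 2: fails.
(b) |A ∩ B| ≤ |A ∖ B|: holds.
(c) |A ∩ B| > |A ∖ B|: fails.
(d) |A ∩ B| / |A| < 1/5: holds.

(b), (d)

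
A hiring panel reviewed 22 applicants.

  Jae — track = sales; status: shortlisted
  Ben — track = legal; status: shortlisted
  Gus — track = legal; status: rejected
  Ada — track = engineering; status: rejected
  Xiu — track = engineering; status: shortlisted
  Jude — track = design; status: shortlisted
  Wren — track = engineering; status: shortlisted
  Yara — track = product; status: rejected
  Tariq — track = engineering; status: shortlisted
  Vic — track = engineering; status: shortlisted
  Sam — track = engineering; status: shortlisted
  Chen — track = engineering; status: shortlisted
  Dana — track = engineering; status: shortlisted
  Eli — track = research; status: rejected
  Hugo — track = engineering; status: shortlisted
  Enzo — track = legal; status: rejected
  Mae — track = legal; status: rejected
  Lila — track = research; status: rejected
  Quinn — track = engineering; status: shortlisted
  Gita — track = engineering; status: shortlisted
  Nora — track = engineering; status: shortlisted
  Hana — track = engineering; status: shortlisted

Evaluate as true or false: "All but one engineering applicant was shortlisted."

True

The determiner here denotes the relation: |A ∖ B| = 1.
A (the restrictor) = {Ada, Xiu, Wren, Tariq, Vic, Sam, Chen, Dana, Hugo, Quinn, Gita, Nora, Hana}, |A| = 13.
A ∖ B = {Ada}, so |A ∖ B| = 1.
|A ∖ B| = 1, so the statement is true.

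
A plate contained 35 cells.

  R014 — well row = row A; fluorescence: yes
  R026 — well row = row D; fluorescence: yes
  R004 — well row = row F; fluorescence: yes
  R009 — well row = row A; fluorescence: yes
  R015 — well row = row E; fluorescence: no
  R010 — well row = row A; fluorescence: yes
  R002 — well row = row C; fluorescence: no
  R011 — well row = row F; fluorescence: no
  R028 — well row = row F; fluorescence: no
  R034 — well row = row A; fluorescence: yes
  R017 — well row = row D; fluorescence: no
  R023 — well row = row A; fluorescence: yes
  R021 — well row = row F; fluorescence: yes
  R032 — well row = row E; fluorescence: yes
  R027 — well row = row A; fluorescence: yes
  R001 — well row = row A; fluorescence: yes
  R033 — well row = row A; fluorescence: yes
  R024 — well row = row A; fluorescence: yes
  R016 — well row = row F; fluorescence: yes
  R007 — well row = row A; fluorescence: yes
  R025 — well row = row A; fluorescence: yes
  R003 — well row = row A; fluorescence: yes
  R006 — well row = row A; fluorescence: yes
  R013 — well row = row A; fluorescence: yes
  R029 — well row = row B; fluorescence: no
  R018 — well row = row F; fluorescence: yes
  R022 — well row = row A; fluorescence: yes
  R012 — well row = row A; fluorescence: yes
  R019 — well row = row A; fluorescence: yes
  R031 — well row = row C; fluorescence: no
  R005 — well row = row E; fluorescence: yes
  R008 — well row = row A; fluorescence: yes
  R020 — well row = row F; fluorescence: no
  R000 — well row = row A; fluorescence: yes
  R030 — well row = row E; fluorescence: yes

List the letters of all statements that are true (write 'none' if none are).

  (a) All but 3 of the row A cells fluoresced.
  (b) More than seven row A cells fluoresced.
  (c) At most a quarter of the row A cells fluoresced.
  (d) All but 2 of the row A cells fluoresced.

(b)

|A| = 19, |A ∩ B| = 19, |A ∖ B| = 0.
(a) |A ∖ B| = 3: fails.
(b) |A ∩ B| > 7: holds.
(c) |A ∩ B| / |A| ≤ 1/4: fails.
(d) |A ∖ B| = 2: fails.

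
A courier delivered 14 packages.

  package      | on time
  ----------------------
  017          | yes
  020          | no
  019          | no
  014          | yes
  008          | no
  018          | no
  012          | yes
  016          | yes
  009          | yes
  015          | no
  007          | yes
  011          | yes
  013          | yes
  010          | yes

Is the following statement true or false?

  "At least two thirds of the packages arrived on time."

'At least two thirds of the packages arrived on time' holds iff |A ∩ B| / |A| ≥ 2/3.
A (the restrictor) = {017, 020, 019, 014, 008, 018, 012, 016, 009, 015, 007, 011, 013, 010}, |A| = 14.
A ∩ B = {017, 014, 012, 016, 009, 007, 011, 013, 010}, so |A ∩ B| = 9.
A ∖ B = {020, 019, 008, 018, 015}, so |A ∖ B| = 5.
|A ∩ B|/|A| = 9/14, so the statement is false.

False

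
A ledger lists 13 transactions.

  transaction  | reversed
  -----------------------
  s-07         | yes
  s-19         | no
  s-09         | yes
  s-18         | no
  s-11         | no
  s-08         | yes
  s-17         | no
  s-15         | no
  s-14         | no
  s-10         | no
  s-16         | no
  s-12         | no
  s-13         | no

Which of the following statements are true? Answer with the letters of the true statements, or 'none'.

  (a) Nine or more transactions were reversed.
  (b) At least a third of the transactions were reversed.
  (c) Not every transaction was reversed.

(c)

|A| = 13, |A ∩ B| = 3, |A ∖ B| = 10.
(a) |A ∩ B| ≥ 9: fails.
(b) |A ∩ B| / |A| ≥ 1/3: fails.
(c) A ⊄ B (|A ∖ B| ≥ 1): holds.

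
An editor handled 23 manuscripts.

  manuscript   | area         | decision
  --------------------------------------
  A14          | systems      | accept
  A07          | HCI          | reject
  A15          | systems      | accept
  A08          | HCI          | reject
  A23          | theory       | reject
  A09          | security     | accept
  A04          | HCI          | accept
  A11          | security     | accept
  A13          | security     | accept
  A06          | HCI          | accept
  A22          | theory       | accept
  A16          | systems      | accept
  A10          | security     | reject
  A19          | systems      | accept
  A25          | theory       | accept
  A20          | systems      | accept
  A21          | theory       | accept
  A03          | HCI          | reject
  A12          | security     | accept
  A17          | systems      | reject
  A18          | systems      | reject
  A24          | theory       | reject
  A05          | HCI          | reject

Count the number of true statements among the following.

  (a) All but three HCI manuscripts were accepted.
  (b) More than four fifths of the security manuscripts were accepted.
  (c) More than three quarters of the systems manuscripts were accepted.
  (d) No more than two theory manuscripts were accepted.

(a) HCI: |A| = 6, |A ∩ B| = 2; needs |A ∖ B| = 3 — false.
(b) security: |A| = 5, |A ∩ B| = 4; needs |A ∩ B| / |A| > 4/5 — false.
(c) systems: |A| = 7, |A ∩ B| = 5; needs |A ∩ B| / |A| > 3/4 — false.
(d) theory: |A| = 5, |A ∩ B| = 3; needs |A ∩ B| ≤ 2 — false.

0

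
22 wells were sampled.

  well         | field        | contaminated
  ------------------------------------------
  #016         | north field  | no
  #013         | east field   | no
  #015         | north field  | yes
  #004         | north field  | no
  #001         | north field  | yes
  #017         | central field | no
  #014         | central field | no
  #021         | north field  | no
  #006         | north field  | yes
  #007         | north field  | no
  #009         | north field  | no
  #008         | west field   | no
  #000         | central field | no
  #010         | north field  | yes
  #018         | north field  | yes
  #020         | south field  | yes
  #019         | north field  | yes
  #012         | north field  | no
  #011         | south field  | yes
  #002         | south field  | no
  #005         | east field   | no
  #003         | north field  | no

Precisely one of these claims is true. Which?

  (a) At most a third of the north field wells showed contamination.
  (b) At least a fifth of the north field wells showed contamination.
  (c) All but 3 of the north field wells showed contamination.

(b)

|A| = 13, |A ∩ B| = 6, |A ∖ B| = 7.
(a) requires |A ∩ B| / |A| ≤ 1/3: false.
(b) requires |A ∩ B| / |A| ≥ 1/5: true.
(c) requires |A ∖ B| = 3: false.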